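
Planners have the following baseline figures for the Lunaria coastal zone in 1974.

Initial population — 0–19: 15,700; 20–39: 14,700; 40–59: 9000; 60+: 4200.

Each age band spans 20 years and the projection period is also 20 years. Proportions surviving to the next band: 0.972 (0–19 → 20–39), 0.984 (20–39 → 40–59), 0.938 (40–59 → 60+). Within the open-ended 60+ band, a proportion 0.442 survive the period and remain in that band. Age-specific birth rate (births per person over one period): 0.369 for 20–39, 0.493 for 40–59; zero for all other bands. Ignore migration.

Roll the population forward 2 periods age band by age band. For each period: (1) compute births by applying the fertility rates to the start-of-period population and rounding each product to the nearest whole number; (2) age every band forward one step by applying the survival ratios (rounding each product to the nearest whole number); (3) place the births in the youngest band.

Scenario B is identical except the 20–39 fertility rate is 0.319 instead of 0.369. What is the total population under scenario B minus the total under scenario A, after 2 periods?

-1478

— Period 1 —
Births: 14700 × 0.369 = 5424  |  9000 × 0.493 = 4437 → total 9861
20–39: 15700 × 0.972 = 15260
40–59: 14700 × 0.984 = 14465
60+: 9000 × 0.938 + 4200 × 0.442 = 8442 + 1856 = 10298
End of period: [9861, 15260, 14465, 10298]
— Period 2 —
Births: 15260 × 0.369 = 5631  |  14465 × 0.493 = 7131 → total 12762
20–39: 9861 × 0.972 = 9585
40–59: 15260 × 0.984 = 15016
60+: 14465 × 0.938 + 10298 × 0.442 = 13568 + 4552 = 18120
End of period: [12762, 9585, 15016, 18120]
Scenario A total after 2 periods: 55483
Scenario B projection —
— Period 1 —
Births: 14700 × 0.319 = 4689  |  9000 × 0.493 = 4437 → total 9126
20–39: 15700 × 0.972 = 15260
40–59: 14700 × 0.984 = 14465
60+: 9000 × 0.938 + 4200 × 0.442 = 8442 + 1856 = 10298
End of period: [9126, 15260, 14465, 10298]
— Period 2 —
Births: 15260 × 0.319 = 4868  |  14465 × 0.493 = 7131 → total 11999
20–39: 9126 × 0.972 = 8870
40–59: 15260 × 0.984 = 15016
60+: 14465 × 0.938 + 10298 × 0.442 = 13568 + 4552 = 18120
End of period: [11999, 8870, 15016, 18120]
Scenario B total after 2 periods: 54005
Difference B − A = 54005 − 55483 = -1478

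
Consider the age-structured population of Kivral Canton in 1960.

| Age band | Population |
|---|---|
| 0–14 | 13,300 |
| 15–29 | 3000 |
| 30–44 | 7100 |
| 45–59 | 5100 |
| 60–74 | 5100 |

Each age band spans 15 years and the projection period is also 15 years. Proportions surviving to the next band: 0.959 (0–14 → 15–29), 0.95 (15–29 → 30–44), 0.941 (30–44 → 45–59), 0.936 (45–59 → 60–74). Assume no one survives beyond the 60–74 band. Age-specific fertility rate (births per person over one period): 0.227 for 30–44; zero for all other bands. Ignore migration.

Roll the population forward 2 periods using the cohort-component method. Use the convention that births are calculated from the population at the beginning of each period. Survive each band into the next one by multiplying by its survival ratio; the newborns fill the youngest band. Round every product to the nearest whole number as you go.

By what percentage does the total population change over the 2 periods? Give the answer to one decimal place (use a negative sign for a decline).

-30.8

Call the bands 1 to 5, youngest first.
After projecting period 1:
Births: 7100 × 0.227 = 1612
Band 2: 13300 × 0.959 = 12755
Band 3: 3000 × 0.95 = 2850
Band 4: 7100 × 0.941 = 6681
Band 5: 5100 × 0.936 = 4774
Population now: 0–14=1612, 15–29=12755, 30–44=2850, 45–59=6681, 60–74=4774
After projecting period 2:
Births: 2850 × 0.227 = 647
Band 2: 1612 × 0.959 = 1546
Band 3: 12755 × 0.95 = 12117
Band 4: 2850 × 0.941 = 2682
Band 5: 6681 × 0.936 = 6253
Population now: 0–14=647, 15–29=1546, 30–44=12117, 45–59=2682, 60–74=6253
Total: 33600 → 23245; change = -10355; percentage change = -30.8%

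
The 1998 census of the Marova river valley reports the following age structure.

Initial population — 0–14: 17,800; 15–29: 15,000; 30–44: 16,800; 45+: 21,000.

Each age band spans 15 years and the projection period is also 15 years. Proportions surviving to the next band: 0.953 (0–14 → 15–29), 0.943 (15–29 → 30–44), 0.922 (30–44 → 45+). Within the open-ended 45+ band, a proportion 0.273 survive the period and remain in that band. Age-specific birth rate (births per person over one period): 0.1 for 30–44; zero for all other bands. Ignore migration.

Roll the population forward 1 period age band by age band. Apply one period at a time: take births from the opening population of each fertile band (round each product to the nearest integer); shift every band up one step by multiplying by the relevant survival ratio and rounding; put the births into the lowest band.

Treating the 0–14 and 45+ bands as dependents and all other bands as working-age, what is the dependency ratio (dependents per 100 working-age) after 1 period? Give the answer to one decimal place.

— Period 1 —
Births: 16800 * 0.1 = 1680
15–29: 17800 * 0.953 = 16963
30–44: 15000 * 0.943 = 14145
45+: 16800 * 0.922 + 21000 * 0.273 = 15490 + 5733 = 21223
Population now: 0–14=1680, 15–29=16963, 30–44=14145, 45+=21223
Dependents (band 0–14 + band 45+) = 1680 + 21223 = 22903; working-age = 31108; ratio = 22903/31108 × 100 = 73.6

73.6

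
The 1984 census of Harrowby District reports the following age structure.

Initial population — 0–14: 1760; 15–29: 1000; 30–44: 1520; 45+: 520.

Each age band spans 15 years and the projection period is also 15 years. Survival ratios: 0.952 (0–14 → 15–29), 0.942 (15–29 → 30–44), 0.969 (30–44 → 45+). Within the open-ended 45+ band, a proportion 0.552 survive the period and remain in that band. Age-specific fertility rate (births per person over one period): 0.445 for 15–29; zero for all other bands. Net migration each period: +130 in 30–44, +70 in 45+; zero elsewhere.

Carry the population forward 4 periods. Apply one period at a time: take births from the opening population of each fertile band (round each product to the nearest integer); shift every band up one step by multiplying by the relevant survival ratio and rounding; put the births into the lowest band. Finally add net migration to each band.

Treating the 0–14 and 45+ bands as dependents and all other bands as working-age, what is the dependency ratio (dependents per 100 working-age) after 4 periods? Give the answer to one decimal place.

255.2

(Groups numbered youngest = 1 to oldest = 4.)
— Period 1 —
Births: 1000 * 0.445 = 445
Group 2: 1760 * 0.952 = 1676
Group 3: 1000 * 0.942 = 942
Group 4: 1520 * 0.969 + 520 * 0.552 = 1473 + 287 = 1760
Net migration: Group 3 + 130 → 1072; Group 4 + 70 → 1830
End of period: [445, 1676, 1072, 1830]
— Period 2 —
Births: 1676 * 0.445 = 746
Group 2: 445 * 0.952 = 424
Group 3: 1676 * 0.942 = 1579
Group 4: 1072 * 0.969 + 1830 * 0.552 = 1039 + 1010 = 2049
Net migration: Group 3 + 130 → 1709; Group 4 + 70 → 2119
End of period: [746, 424, 1709, 2119]
— Period 3 —
Births: 424 * 0.445 = 189
Group 2: 746 * 0.952 = 710
Group 3: 424 * 0.942 = 399
Group 4: 1709 * 0.969 + 2119 * 0.552 = 1656 + 1170 = 2826
Net migration: Group 3 + 130 → 529; Group 4 + 70 → 2896
End of period: [189, 710, 529, 2896]
— Period 4 —
Births: 710 * 0.445 = 316
Group 2: 189 * 0.952 = 180
Group 3: 710 * 0.942 = 669
Group 4: 529 * 0.969 + 2896 * 0.552 = 513 + 1599 = 2112
Net migration: Group 3 + 130 → 799; Group 4 + 70 → 2182
End of period: [316, 180, 799, 2182]
Dependents (band 0–14 + band 45+) = 316 + 2182 = 2498; working-age = 979; ratio = 2498/979 × 100 = 255.2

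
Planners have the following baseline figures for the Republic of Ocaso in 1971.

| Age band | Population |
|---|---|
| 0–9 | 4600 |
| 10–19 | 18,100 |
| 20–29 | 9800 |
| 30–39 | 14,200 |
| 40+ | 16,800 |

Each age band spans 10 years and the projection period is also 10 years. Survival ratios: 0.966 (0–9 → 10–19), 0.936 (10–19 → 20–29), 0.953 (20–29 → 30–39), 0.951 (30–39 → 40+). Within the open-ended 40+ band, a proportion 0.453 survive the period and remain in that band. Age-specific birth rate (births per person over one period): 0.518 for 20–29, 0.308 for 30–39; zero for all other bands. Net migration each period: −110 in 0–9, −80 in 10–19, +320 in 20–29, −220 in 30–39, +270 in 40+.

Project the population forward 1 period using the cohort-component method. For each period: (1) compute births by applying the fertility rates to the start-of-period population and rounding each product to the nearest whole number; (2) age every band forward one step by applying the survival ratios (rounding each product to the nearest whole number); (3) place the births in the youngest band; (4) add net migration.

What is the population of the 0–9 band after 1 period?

9340

Numbering the groups 1..5 from youngest to oldest:
— Period 1 —
Births: 9800 * 0.518 = 5076, 14200 * 0.308 = 4374 — total 9450
Group 2: 4600 * 0.966 = 4444
Group 3: 18100 * 0.936 = 16942
Group 4: 9800 * 0.953 = 9339
Group 5: 14200 * 0.951 + 16800 * 0.453 = 13504 + 7610 = 21114
Net migration: Group 1 − 110 → 9340; Group 2 − 80 → 4364; Group 3 + 320 → 17262; Group 4 − 220 → 9119; Group 5 + 270 → 21384
Giving 9340 / 4364 / 17262 / 9119 / 21384.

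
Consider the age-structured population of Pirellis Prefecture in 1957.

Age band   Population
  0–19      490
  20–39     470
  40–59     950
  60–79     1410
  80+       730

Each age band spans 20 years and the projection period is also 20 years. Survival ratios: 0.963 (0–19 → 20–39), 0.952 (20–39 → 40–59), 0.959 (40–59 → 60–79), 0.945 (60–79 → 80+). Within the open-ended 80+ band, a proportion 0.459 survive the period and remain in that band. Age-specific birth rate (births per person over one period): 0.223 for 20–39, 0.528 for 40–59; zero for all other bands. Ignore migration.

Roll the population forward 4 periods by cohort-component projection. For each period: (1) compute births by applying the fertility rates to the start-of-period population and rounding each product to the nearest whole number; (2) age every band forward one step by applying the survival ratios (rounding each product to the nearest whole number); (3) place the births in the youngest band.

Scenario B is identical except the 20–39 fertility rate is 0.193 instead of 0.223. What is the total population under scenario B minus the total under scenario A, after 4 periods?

-62

(Bands numbered youngest = 1 to oldest = 5.)
Period 1:
Births: 470 * 0.223 = 105  |  950 * 0.528 = 502 ⇒ total 607
Band 2: 490 * 0.963 = 472
Band 3: 470 * 0.952 = 447
Band 4: 950 * 0.959 = 911
Band 5: 1410 * 0.945 + 730 * 0.459 = 1332 + 335 = 1667
Giving 607 / 472 / 447 / 911 / 1667.
Period 2:
Births: 472 * 0.223 = 105  |  447 * 0.528 = 236 ⇒ total 341
Band 2: 607 * 0.963 = 585
Band 3: 472 * 0.952 = 449
Band 4: 447 * 0.959 = 429
Band 5: 911 * 0.945 + 1667 * 0.459 = 861 + 765 = 1626
Giving 341 / 585 / 449 / 429 / 1626.
Period 3:
Births: 585 * 0.223 = 130  |  449 * 0.528 = 237 ⇒ total 367
Band 2: 341 * 0.963 = 328
Band 3: 585 * 0.952 = 557
Band 4: 449 * 0.959 = 431
Band 5: 429 * 0.945 + 1626 * 0.459 = 405 + 746 = 1151
Giving 367 / 328 / 557 / 431 / 1151.
Period 4:
Births: 328 * 0.223 = 73  |  557 * 0.528 = 294 ⇒ total 367
Band 2: 367 * 0.963 = 353
Band 3: 328 * 0.952 = 312
Band 4: 557 * 0.959 = 534
Band 5: 431 * 0.945 + 1151 * 0.459 = 407 + 528 = 935
Giving 367 / 353 / 312 / 534 / 935.
Scenario A total after 4 periods: 2501
Scenario B projection —
Period 1:
Births: 470 * 0.193 = 91  |  950 * 0.528 = 502 ⇒ total 593
Band 2: 490 * 0.963 = 472
Band 3: 470 * 0.952 = 447
Band 4: 950 * 0.959 = 911
Band 5: 1410 * 0.945 + 730 * 0.459 = 1332 + 335 = 1667
Giving 593 / 472 / 447 / 911 / 1667.
Period 2:
Births: 472 * 0.193 = 91  |  447 * 0.528 = 236 ⇒ total 327
Band 2: 593 * 0.963 = 571
Band 3: 472 * 0.952 = 449
Band 4: 447 * 0.959 = 429
Band 5: 911 * 0.945 + 1667 * 0.459 = 861 + 765 = 1626
Giving 327 / 571 / 449 / 429 / 1626.
Period 3:
Births: 571 * 0.193 = 110  |  449 * 0.528 = 237 ⇒ total 347
Band 2: 327 * 0.963 = 315
Band 3: 571 * 0.952 = 544
Band 4: 449 * 0.959 = 431
Band 5: 429 * 0.945 + 1626 * 0.459 = 405 + 746 = 1151
Giving 347 / 315 / 544 / 431 / 1151.
Period 4:
Births: 315 * 0.193 = 61  |  544 * 0.528 = 287 ⇒ total 348
Band 2: 347 * 0.963 = 334
Band 3: 315 * 0.952 = 300
Band 4: 544 * 0.959 = 522
Band 5: 431 * 0.945 + 1151 * 0.459 = 407 + 528 = 935
Giving 348 / 334 / 300 / 522 / 935.
Scenario B total after 4 periods: 2439
Difference B − A = 2439 − 2501 = -62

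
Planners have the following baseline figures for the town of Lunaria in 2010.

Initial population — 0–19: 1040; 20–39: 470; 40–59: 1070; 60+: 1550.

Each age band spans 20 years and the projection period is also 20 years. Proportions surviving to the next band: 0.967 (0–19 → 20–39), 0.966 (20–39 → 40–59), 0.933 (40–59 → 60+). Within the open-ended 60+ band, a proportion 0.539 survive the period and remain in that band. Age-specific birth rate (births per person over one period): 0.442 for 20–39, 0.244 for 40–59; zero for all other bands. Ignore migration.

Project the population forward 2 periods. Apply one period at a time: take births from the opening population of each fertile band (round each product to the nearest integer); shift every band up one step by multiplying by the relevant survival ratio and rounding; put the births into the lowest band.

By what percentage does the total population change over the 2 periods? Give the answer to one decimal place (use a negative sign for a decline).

Period 1.
Births: 470 × 0.442 = 208  |  1070 × 0.244 = 261 → 469
20–39: 1040 × 0.967 = 1006
40–59: 470 × 0.966 = 454
60+: 1070 × 0.933 + 1550 × 0.539 = 998 + 835 = 1833
End of period: [469, 1006, 454, 1833]
Period 2.
Births: 1006 × 0.442 = 445  |  454 × 0.244 = 111 → 556
20–39: 469 × 0.967 = 454
40–59: 1006 × 0.966 = 972
60+: 454 × 0.933 + 1833 × 0.539 = 424 + 988 = 1412
End of period: [556, 454, 972, 1412]
Total: 4130 → 3394; change = -736; percentage change = -17.8%

-17.8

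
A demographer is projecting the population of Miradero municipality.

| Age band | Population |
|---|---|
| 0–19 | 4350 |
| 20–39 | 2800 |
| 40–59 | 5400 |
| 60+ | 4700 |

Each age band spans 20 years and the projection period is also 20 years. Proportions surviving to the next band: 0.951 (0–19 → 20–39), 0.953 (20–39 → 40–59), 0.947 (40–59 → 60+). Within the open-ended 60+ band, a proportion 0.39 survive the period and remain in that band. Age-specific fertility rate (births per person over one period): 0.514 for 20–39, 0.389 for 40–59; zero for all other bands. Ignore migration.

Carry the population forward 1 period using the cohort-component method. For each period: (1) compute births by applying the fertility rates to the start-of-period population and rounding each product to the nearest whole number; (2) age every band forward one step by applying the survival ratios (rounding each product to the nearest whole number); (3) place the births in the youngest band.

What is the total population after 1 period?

Period 1:
Births: 2800 × 0.514 = 1439  |  5400 × 0.389 = 2101 — total 3540
20–39: 4350 × 0.951 = 4137
40–59: 2800 × 0.953 = 2668
60+: 5400 × 0.947 + 4700 × 0.39 = 5114 + 1833 = 6947
End of period: [3540, 4137, 2668, 6947]
Total after period 1: 3540 + 4137 + 2668 + 6947 = 17292

17292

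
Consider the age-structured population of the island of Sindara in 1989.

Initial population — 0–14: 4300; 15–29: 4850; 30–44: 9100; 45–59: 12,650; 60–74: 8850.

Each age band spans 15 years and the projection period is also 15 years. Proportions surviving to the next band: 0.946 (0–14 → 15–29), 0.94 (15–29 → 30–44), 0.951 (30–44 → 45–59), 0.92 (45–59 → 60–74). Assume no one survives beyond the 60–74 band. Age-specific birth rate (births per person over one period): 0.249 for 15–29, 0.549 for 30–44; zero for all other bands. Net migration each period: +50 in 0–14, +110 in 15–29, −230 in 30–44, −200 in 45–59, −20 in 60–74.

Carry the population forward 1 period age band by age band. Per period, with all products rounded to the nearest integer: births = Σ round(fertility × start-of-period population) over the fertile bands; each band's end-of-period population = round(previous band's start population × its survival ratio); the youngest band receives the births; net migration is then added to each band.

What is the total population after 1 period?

Let band 1 be 0–14 through band 5 = 60–74.
After projecting period 1:
Births: 4850 × 0.249 = 1208  |  9100 × 0.549 = 4996 → total 6204
Band 2: 4300 × 0.946 = 4068
Band 3: 4850 × 0.94 = 4559
Band 4: 9100 × 0.951 = 8654
Band 5: 12650 × 0.92 = 11638
Net migration: Band 1 + 50 → 6254; Band 2 + 110 → 4178; Band 3 − 230 → 4329; Band 4 − 200 → 8454; Band 5 − 20 → 11618
End of period: [6254, 4178, 4329, 8454, 11618]
Total after period 1: 6254 + 4178 + 4329 + 8454 + 11618 = 34833

34833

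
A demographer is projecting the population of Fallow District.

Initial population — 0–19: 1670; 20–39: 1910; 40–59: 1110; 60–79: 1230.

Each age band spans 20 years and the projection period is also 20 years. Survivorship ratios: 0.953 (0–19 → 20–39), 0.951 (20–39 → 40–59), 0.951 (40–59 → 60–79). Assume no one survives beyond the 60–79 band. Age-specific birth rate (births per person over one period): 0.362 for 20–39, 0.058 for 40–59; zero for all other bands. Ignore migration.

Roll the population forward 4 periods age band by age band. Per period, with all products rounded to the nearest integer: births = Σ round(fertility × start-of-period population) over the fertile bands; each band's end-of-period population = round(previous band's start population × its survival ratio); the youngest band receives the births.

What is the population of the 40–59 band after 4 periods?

617

Call the groups 1 to 4, youngest first.
— Period 1 —
Births: 1910 × 0.362 = 691, 1110 × 0.058 = 64 → total 755
Group 2: 1670 × 0.953 = 1592
Group 3: 1910 × 0.951 = 1816
Group 4: 1110 × 0.951 = 1056
Giving 755 / 1592 / 1816 / 1056.
— Period 2 —
Births: 1592 × 0.362 = 576, 1816 × 0.058 = 105 → total 681
Group 2: 755 × 0.953 = 720
Group 3: 1592 × 0.951 = 1514
Group 4: 1816 × 0.951 = 1727
Giving 681 / 720 / 1514 / 1727.
— Period 3 —
Births: 720 × 0.362 = 261, 1514 × 0.058 = 88 → total 349
Group 2: 681 × 0.953 = 649
Group 3: 720 × 0.951 = 685
Group 4: 1514 × 0.951 = 1440
Giving 349 / 649 / 685 / 1440.
— Period 4 —
Births: 649 × 0.362 = 235, 685 × 0.058 = 40 → total 275
Group 2: 349 × 0.953 = 333
Group 3: 649 × 0.951 = 617
Group 4: 685 × 0.951 = 651
Giving 275 / 333 / 617 / 651.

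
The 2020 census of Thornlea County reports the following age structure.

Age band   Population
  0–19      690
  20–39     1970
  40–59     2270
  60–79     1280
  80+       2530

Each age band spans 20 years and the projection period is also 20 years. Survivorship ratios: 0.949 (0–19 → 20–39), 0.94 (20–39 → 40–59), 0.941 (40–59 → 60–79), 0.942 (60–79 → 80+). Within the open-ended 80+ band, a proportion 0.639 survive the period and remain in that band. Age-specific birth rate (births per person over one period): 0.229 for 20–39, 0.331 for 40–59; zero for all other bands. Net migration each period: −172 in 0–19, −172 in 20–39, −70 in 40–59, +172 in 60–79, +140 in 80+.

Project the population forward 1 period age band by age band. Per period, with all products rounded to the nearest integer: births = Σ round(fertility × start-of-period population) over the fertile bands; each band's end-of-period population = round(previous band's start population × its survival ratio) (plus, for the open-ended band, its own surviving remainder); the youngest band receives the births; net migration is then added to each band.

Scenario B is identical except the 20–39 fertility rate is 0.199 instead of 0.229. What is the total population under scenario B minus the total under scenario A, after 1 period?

-59

Call the groups 1 to 5, youngest first.
[period 1]
Births: 1970 × 0.229 = 451 ; 2270 × 0.331 = 751 → 1202
Group 2: 690 × 0.949 = 655
Group 3: 1970 × 0.94 = 1852
Group 4: 2270 × 0.941 = 2136
Group 5: 1280 × 0.942 + 2530 × 0.639 = 1206 + 1617 = 2823
Net migration: Group 1 − 172 → 1030; Group 2 − 172 → 483; Group 3 − 70 → 1782; Group 4 + 172 → 2308; Group 5 + 140 → 2963
Population now: 0–19=1030, 20–39=483, 40–59=1782, 60–79=2308, 80+=2963
Scenario A total after 1 period: 8566
Scenario B projection —
[period 1]
Births: 1970 × 0.199 = 392 ; 2270 × 0.331 = 751 → 1143
Group 2: 690 × 0.949 = 655
Group 3: 1970 × 0.94 = 1852
Group 4: 2270 × 0.941 = 2136
Group 5: 1280 × 0.942 + 2530 × 0.639 = 1206 + 1617 = 2823
Net migration: Group 1 − 172 → 971; Group 2 − 172 → 483; Group 3 − 70 → 1782; Group 4 + 172 → 2308; Group 5 + 140 → 2963
Population now: 0–19=971, 20–39=483, 40–59=1782, 60–79=2308, 80+=2963
Scenario B total after 1 period: 8507
Difference B − A = 8507 − 8566 = -59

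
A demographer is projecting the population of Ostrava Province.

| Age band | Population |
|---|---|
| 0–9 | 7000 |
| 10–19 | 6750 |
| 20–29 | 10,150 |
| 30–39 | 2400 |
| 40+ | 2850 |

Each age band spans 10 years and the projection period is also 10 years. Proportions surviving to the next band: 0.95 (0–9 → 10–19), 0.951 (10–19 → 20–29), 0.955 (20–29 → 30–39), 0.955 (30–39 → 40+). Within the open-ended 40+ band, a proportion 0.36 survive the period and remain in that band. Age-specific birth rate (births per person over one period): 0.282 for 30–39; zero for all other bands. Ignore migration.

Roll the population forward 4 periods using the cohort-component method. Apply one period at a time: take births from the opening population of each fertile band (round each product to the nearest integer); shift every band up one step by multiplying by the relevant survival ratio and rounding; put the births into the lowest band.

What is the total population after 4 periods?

Numbering the groups 1..5 from youngest to oldest:
Period 1.
Births: 2400 × 0.282 = 677
Group 2: 7000 × 0.95 = 6650
Group 3: 6750 × 0.951 = 6419
Group 4: 10150 × 0.955 = 9693
Group 5: 2400 × 0.955 + 2850 × 0.36 = 2292 + 1026 = 3318
→ [677, 6650, 6419, 9693, 3318]
Period 2.
Births: 9693 × 0.282 = 2733
Group 2: 677 × 0.95 = 643
Group 3: 6650 × 0.951 = 6324
Group 4: 6419 × 0.955 = 6130
Group 5: 9693 × 0.955 + 3318 × 0.36 = 9257 + 1194 = 10451
→ [2733, 643, 6324, 6130, 10451]
Period 3.
Births: 6130 × 0.282 = 1729
Group 2: 2733 × 0.95 = 2596
Group 3: 643 × 0.951 = 611
Group 4: 6324 × 0.955 = 6039
Group 5: 6130 × 0.955 + 10451 × 0.36 = 5854 + 3762 = 9616
→ [1729, 2596, 611, 6039, 9616]
Period 4.
Births: 6039 × 0.282 = 1703
Group 2: 1729 × 0.95 = 1643
Group 3: 2596 × 0.951 = 2469
Group 4: 611 × 0.955 = 584
Group 5: 6039 × 0.955 + 9616 × 0.36 = 5767 + 3462 = 9229
→ [1703, 1643, 2469, 584, 9229]
Total after period 4: 1703 + 1643 + 2469 + 584 + 9229 = 15628

15628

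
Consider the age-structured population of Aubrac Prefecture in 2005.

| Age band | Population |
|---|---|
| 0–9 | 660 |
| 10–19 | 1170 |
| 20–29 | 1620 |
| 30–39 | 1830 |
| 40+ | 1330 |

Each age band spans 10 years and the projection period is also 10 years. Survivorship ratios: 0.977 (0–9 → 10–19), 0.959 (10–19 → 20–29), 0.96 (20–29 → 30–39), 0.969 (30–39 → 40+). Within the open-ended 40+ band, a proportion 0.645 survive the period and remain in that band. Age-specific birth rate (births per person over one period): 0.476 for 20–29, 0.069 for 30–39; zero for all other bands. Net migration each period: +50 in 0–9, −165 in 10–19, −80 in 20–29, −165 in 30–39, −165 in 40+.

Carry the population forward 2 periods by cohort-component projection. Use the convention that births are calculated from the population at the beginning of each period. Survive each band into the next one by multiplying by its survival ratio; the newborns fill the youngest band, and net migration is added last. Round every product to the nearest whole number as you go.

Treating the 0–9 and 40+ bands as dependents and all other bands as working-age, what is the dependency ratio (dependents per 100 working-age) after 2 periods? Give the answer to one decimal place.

172.9

Period 1.
Births: 1620 * 0.476 = 771  |  1830 * 0.069 = 126 — total 897
10–19: 660 * 0.977 = 645
20–29: 1170 * 0.959 = 1122
30–39: 1620 * 0.96 = 1555
40+: 1830 * 0.969 + 1330 * 0.645 = 1773 + 858 = 2631
Net migration: 0–9 + 50 → 947; 10–19 − 165 → 480; 20–29 − 80 → 1042; 30–39 − 165 → 1390; 40+ − 165 → 2466
End of period: [947, 480, 1042, 1390, 2466]
Period 2.
Births: 1042 * 0.476 = 496  |  1390 * 0.069 = 96 — total 592
10–19: 947 * 0.977 = 925
20–29: 480 * 0.959 = 460
30–39: 1042 * 0.96 = 1000
40+: 1390 * 0.969 + 2466 * 0.645 = 1347 + 1591 = 2938
Net migration: 0–9 + 50 → 642; 10–19 − 165 → 760; 20–29 − 80 → 380; 30–39 − 165 → 835; 40+ − 165 → 2773
End of period: [642, 760, 380, 835, 2773]
Dependents (band 0–9 + band 40+) = 642 + 2773 = 3415; working-age = 1975; ratio = 3415/1975 × 100 = 172.9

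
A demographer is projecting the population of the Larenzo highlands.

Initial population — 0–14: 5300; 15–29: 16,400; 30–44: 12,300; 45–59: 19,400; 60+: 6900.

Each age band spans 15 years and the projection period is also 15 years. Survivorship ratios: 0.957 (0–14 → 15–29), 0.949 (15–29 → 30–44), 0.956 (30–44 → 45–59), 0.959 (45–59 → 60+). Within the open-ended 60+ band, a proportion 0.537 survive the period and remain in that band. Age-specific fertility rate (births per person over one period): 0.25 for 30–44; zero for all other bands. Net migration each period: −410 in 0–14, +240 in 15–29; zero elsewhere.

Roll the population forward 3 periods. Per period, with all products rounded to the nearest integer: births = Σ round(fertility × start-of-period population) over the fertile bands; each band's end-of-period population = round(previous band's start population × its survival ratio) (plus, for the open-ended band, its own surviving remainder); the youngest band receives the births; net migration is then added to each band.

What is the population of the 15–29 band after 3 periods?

3571

After projecting period 1:
Births: 12300 × 0.25 = 3075
15–29: 5300 × 0.957 = 5072
30–44: 16400 × 0.949 = 15564
45–59: 12300 × 0.956 = 11759
60+: 19400 × 0.959 + 6900 × 0.537 = 18605 + 3705 = 22310
Net migration: 0–14 − 410 → 2665; 15–29 + 240 → 5312
Population now: 0–14=2665, 15–29=5312, 30–44=15564, 45–59=11759, 60+=22310
After projecting period 2:
Births: 15564 × 0.25 = 3891
15–29: 2665 × 0.957 = 2550
30–44: 5312 × 0.949 = 5041
45–59: 15564 × 0.956 = 14879
60+: 11759 × 0.959 + 22310 × 0.537 = 11277 + 11980 = 23257
Net migration: 0–14 − 410 → 3481; 15–29 + 240 → 2790
Population now: 0–14=3481, 15–29=2790, 30–44=5041, 45–59=14879, 60+=23257
After projecting period 3:
Births: 5041 × 0.25 = 1260
15–29: 3481 × 0.957 = 3331
30–44: 2790 × 0.949 = 2648
45–59: 5041 × 0.956 = 4819
60+: 14879 × 0.959 + 23257 × 0.537 = 14269 + 12489 = 26758
Net migration: 0–14 − 410 → 850; 15–29 + 240 → 3571
Population now: 0–14=850, 15–29=3571, 30–44=2648, 45–59=4819, 60+=26758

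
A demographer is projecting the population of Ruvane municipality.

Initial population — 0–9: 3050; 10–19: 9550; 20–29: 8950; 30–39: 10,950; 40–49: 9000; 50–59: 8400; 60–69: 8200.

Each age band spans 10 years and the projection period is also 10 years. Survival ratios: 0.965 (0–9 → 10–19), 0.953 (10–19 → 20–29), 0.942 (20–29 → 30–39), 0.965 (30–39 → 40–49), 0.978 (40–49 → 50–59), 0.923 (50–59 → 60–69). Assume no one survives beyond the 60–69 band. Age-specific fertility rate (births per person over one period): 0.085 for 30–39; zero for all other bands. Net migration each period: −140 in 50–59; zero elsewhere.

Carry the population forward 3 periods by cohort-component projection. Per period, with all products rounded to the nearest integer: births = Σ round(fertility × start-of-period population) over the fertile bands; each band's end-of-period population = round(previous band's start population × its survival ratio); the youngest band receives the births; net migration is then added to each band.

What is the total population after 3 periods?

Call the groups 1 to 7, youngest first.
Period 1:
Births: 10950 × 0.085 = 931
Group 2: 3050 × 0.965 = 2943
Group 3: 9550 × 0.953 = 9101
Group 4: 8950 × 0.942 = 8431
Group 5: 10950 × 0.965 = 10567
Group 6: 9000 × 0.978 = 8802
Group 7: 8400 × 0.923 = 7753
Net migration: Group 6 − 140 → 8662
Giving 931 / 2943 / 9101 / 8431 / 10567 / 8662 / 7753.
Period 2:
Births: 8431 × 0.085 = 717
Group 2: 931 × 0.965 = 898
Group 3: 2943 × 0.953 = 2805
Group 4: 9101 × 0.942 = 8573
Group 5: 8431 × 0.965 = 8136
Group 6: 10567 × 0.978 = 10335
Group 7: 8662 × 0.923 = 7995
Net migration: Group 6 − 140 → 10195
Giving 717 / 898 / 2805 / 8573 / 8136 / 10195 / 7995.
Period 3:
Births: 8573 × 0.085 = 729
Group 2: 717 × 0.965 = 692
Group 3: 898 × 0.953 = 856
Group 4: 2805 × 0.942 = 2642
Group 5: 8573 × 0.965 = 8273
Group 6: 8136 × 0.978 = 7957
Group 7: 10195 × 0.923 = 9410
Net migration: Group 6 − 140 → 7817
Giving 729 / 692 / 856 / 2642 / 8273 / 7817 / 9410.
Total after period 3: 729 + 692 + 856 + 2642 + 8273 + 7817 + 9410 = 30419

30419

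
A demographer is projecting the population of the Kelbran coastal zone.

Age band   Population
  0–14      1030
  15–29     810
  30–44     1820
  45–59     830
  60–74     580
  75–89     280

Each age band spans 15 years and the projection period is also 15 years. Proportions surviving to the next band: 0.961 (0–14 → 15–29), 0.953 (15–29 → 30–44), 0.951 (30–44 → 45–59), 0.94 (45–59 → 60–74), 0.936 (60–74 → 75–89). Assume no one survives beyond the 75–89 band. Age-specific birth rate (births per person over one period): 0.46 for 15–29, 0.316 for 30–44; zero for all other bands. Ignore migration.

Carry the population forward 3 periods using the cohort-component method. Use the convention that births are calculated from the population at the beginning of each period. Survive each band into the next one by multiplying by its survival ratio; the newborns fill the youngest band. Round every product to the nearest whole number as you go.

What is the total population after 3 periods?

5367

Call the bands 1 to 6, youngest first.
Period 1.
Births: 810 × 0.46 = 373  |  1820 × 0.316 = 575 ⇒ total 948
Band 2: 1030 × 0.961 = 990
Band 3: 810 × 0.953 = 772
Band 4: 1820 × 0.951 = 1731
Band 5: 830 × 0.94 = 780
Band 6: 580 × 0.936 = 543
→ [948, 990, 772, 1731, 780, 543]
Period 2.
Births: 990 × 0.46 = 455  |  772 × 0.316 = 244 ⇒ total 699
Band 2: 948 × 0.961 = 911
Band 3: 990 × 0.953 = 943
Band 4: 772 × 0.951 = 734
Band 5: 1731 × 0.94 = 1627
Band 6: 780 × 0.936 = 730
→ [699, 911, 943, 734, 1627, 730]
Period 3.
Births: 911 × 0.46 = 419  |  943 × 0.316 = 298 ⇒ total 717
Band 2: 699 × 0.961 = 672
Band 3: 911 × 0.953 = 868
Band 4: 943 × 0.951 = 897
Band 5: 734 × 0.94 = 690
Band 6: 1627 × 0.936 = 1523
→ [717, 672, 868, 897, 690, 1523]
Total after period 3: 717 + 672 + 868 + 897 + 690 + 1523 = 5367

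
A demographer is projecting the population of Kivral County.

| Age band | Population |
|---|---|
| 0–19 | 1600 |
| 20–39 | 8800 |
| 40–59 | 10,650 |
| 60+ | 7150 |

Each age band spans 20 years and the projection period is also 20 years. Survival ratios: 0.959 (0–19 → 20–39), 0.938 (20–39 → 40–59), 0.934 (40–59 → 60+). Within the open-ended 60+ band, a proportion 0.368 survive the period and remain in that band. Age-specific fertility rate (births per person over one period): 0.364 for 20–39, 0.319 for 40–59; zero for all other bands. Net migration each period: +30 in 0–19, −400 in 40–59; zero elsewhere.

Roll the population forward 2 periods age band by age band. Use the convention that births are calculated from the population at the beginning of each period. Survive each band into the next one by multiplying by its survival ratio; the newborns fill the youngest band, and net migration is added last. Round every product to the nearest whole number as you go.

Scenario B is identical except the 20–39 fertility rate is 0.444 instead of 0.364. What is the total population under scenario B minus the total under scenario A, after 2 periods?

Numbering the groups 1..4 from youngest to oldest:
Period 1.
Births: 8800 * 0.364 = 3203  |  10650 * 0.319 = 3397 → 6600
Group 2: 1600 * 0.959 = 1534
Group 3: 8800 * 0.938 = 8254
Group 4: 10650 * 0.934 + 7150 * 0.368 = 9947 + 2631 = 12578
Net migration: Group 1 + 30 → 6630; Group 3 − 400 → 7854
End of period: [6630, 1534, 7854, 12578]
Period 2.
Births: 1534 * 0.364 = 558  |  7854 * 0.319 = 2505 → 3063
Group 2: 6630 * 0.959 = 6358
Group 3: 1534 * 0.938 = 1439
Group 4: 7854 * 0.934 + 12578 * 0.368 = 7336 + 4629 = 11965
Net migration: Group 1 + 30 → 3093; Group 3 − 400 → 1039
End of period: [3093, 6358, 1039, 11965]
Scenario A total after 2 periods: 22455
Scenario B projection —
Period 1.
Births: 8800 * 0.444 = 3907  |  10650 * 0.319 = 3397 → 7304
Group 2: 1600 * 0.959 = 1534
Group 3: 8800 * 0.938 = 8254
Group 4: 10650 * 0.934 + 7150 * 0.368 = 9947 + 2631 = 12578
Net migration: Group 1 + 30 → 7334; Group 3 − 400 → 7854
End of period: [7334, 1534, 7854, 12578]
Period 2.
Births: 1534 * 0.444 = 681  |  7854 * 0.319 = 2505 → 3186
Group 2: 7334 * 0.959 = 7033
Group 3: 1534 * 0.938 = 1439
Group 4: 7854 * 0.934 + 12578 * 0.368 = 7336 + 4629 = 11965
Net migration: Group 1 + 30 → 3216; Group 3 − 400 → 1039
End of period: [3216, 7033, 1039, 11965]
Scenario B total after 2 periods: 23253
Difference B − A = 23253 − 22455 = 798

798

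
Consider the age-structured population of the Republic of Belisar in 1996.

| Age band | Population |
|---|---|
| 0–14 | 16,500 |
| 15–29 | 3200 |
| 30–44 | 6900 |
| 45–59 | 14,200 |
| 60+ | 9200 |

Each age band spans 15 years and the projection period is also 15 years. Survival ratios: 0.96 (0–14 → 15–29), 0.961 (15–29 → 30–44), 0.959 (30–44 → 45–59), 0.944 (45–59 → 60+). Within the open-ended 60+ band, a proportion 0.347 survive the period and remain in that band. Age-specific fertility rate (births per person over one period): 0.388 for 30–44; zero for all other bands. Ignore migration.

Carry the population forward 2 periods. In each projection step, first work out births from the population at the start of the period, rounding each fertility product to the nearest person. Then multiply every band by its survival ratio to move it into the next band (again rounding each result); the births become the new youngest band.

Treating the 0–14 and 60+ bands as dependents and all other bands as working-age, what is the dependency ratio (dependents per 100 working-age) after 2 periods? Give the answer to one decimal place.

Period 1:
Births: 6900 * 0.388 = 2677
15–29: 16500 * 0.96 = 15840
30–44: 3200 * 0.961 = 3075
45–59: 6900 * 0.959 = 6617
60+: 14200 * 0.944 + 9200 * 0.347 = 13405 + 3192 = 16597
Population now: 0–14=2677, 15–29=15840, 30–44=3075, 45–59=6617, 60+=16597
Period 2:
Births: 3075 * 0.388 = 1193
15–29: 2677 * 0.96 = 2570
30–44: 15840 * 0.961 = 15222
45–59: 3075 * 0.959 = 2949
60+: 6617 * 0.944 + 16597 * 0.347 = 6246 + 5759 = 12005
Population now: 0–14=1193, 15–29=2570, 30–44=15222, 45–59=2949, 60+=12005
Dependents (band 0–14 + band 60+) = 1193 + 12005 = 13198; working-age = 20741; ratio = 13198/20741 × 100 = 63.6

63.6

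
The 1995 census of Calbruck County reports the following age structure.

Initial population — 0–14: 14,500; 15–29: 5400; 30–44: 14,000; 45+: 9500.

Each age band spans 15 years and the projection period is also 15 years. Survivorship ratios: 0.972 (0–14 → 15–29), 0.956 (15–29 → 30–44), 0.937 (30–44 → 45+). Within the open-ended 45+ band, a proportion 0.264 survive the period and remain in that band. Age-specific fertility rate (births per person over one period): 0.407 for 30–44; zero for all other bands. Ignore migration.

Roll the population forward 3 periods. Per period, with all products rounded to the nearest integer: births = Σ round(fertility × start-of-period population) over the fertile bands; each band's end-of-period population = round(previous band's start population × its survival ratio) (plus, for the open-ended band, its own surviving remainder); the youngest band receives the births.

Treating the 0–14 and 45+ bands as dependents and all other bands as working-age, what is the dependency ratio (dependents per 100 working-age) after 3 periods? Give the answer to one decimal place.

279.1

Numbering the groups 1..4 from youngest to oldest:
Period 1:
Births: 14000 × 0.407 = 5698
Group 2: 14500 × 0.972 = 14094
Group 3: 5400 × 0.956 = 5162
Group 4: 14000 × 0.937 + 9500 × 0.264 = 13118 + 2508 = 15626
End of period: [5698, 14094, 5162, 15626]
Period 2:
Births: 5162 × 0.407 = 2101
Group 2: 5698 × 0.972 = 5538
Group 3: 14094 × 0.956 = 13474
Group 4: 5162 × 0.937 + 15626 × 0.264 = 4837 + 4125 = 8962
End of period: [2101, 5538, 13474, 8962]
Period 3:
Births: 13474 × 0.407 = 5484
Group 2: 2101 × 0.972 = 2042
Group 3: 5538 × 0.956 = 5294
Group 4: 13474 × 0.937 + 8962 × 0.264 = 12625 + 2366 = 14991
End of period: [5484, 2042, 5294, 14991]
Dependents (band 0–14 + band 45+) = 5484 + 14991 = 20475; working-age = 7336; ratio = 20475/7336 × 100 = 279.1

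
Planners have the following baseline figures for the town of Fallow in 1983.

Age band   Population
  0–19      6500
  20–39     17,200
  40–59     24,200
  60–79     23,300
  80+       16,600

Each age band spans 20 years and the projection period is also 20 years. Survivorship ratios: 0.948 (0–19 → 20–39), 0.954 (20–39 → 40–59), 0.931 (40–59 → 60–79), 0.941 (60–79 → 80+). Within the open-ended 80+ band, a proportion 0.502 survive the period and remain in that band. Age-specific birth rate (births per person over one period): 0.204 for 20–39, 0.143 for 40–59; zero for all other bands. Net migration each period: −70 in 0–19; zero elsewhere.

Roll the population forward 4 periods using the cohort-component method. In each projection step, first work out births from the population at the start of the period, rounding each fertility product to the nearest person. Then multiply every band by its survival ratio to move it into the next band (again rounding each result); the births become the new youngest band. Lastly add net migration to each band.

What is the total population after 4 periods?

[period 1]
Births: 17200 × 0.204 = 3509  |  24200 × 0.143 = 3461 → total 6970
20–39: 6500 × 0.948 = 6162
40–59: 17200 × 0.954 = 16409
60–79: 24200 × 0.931 = 22530
80+: 23300 × 0.941 + 16600 × 0.502 = 21925 + 8333 = 30258
Net migration: 0–19 − 70 → 6900
→ [6900, 6162, 16409, 22530, 30258]
[period 2]
Births: 6162 × 0.204 = 1257  |  16409 × 0.143 = 2346 → total 3603
20–39: 6900 × 0.948 = 6541
40–59: 6162 × 0.954 = 5879
60–79: 16409 × 0.931 = 15277
80+: 22530 × 0.941 + 30258 × 0.502 = 21201 + 15190 = 36391
Net migration: 0–19 − 70 → 3533
→ [3533, 6541, 5879, 15277, 36391]
[period 3]
Births: 6541 × 0.204 = 1334  |  5879 × 0.143 = 841 → total 2175
20–39: 3533 × 0.948 = 3349
40–59: 6541 × 0.954 = 6240
60–79: 5879 × 0.931 = 5473
80+: 15277 × 0.941 + 36391 × 0.502 = 14376 + 18268 = 32644
Net migration: 0–19 − 70 → 2105
→ [2105, 3349, 6240, 5473, 32644]
[period 4]
Births: 3349 × 0.204 = 683  |  6240 × 0.143 = 892 → total 1575
20–39: 2105 × 0.948 = 1996
40–59: 3349 × 0.954 = 3195
60–79: 6240 × 0.931 = 5809
80+: 5473 × 0.941 + 32644 × 0.502 = 5150 + 16387 = 21537
Net migration: 0–19 − 70 → 1505
→ [1505, 1996, 3195, 5809, 21537]
Total after period 4: 1505 + 1996 + 3195 + 5809 + 21537 = 34042

34042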